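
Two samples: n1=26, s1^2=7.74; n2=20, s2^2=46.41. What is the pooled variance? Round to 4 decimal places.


sp^2 = ((n1-1)*s1^2 + (n2-1)*s2^2)/(n1+n2-2)
(n1-1)*s1^2 = 25 * 7.74 = 193.5
(n2-1)*s2^2 = 19 * 46.41 = 881.79
numerator = 193.5 + 881.79 = 1075.29
n1+n2-2 = 44
sp^2 = 1075.29 / 44 = 107529/4400 ≈ 24.438409

24.4384


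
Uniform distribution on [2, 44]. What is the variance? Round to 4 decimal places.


Var = (b-a)^2 / 12
(b-a)^2 = (44 - 2)^2 = 1764
Var = 1764/12 = 147

147.0000


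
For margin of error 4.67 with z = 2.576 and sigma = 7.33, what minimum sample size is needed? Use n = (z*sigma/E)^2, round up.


z*sigma/E = 2.576 * 7.33 / 4.67 ≈ 4.043272
(z*sigma/E)^2 ≈ 16.348048
round up: n = 17

17


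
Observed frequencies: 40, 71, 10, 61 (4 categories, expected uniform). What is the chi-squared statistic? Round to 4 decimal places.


chi2 = sum((O-E)^2/E), E = total/4
total = 182, E = 182/4 = 45.5
(40 - 45.5)^2 / 45.5 = 30.25 / 45.5 = 121/182 ≈ 0.664835
(71 - 45.5)^2 / 45.5 = 650.25 / 45.5 = 2601/182 ≈ 14.291209
(10 - 45.5)^2 / 45.5 = 1260.25 / 45.5 = 5041/182 ≈ 27.697802
(61 - 45.5)^2 / 45.5 = 240.25 / 45.5 = 961/182 ≈ 5.280220
chi2 = 4362/91 ≈ 47.934066

47.9341


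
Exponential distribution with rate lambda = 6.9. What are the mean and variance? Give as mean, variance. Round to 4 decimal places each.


mean = 1/lam, var = 1/lam^2
mean = 1 / 6.9 = 10/69 ≈ 0.144928
lam^2 = 6.9^2 = 47.61
var = 1 / 47.61 = 100/4761 ≈ 0.021004

0.1449, 0.0210


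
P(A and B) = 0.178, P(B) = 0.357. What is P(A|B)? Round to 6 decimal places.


P(A|B) = P(A and B) / P(B) = 0.178 / 0.357 = 178/357 ≈ 0.49859944

0.498599


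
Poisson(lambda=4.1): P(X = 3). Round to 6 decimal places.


P = e^(-lam) * lam^k / k!
e^(-4.1) ≈ 0.01657268
lam^k = 4.1^3 = 68.921
k! = 3! = 6
P = 0.01657268 * 68.921 / 6 ≈ 0.190368

0.190368


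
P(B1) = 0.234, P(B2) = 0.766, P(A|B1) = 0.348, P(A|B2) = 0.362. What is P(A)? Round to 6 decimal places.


P(A) = P(A|B1)*P(B1) + P(A|B2)*P(B2)
P(A|B1)*P(B1) = 0.348 * 0.234 = 0.081432
P(A|B2)*P(B2) = 0.362 * 0.766 = 0.277292
P(A) = 0.081432 + 0.277292 = 0.358724

0.358724


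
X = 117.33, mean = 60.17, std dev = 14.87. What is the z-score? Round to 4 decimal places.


z = (X - mu) / sigma
X - mu = 117.33 - 60.17 = 57.16
z = 57.16 / 14.87 = 5716/1487 ≈ 3.843981

3.8440


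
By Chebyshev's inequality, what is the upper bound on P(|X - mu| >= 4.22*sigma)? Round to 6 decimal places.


P <= 1/k^2
k^2 = 4.22^2 = 17.8084
1/k^2 = 1 / 17.8084 ≈ 0.05615328

0.056153


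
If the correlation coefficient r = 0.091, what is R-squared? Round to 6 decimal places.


R^2 = r^2 = (0.091)^2 = 0.008281

0.008281


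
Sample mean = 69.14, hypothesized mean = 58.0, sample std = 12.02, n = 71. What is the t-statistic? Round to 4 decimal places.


t = (xbar - mu0) / (s/sqrt(n))
xbar - mu0 = 69.14 - 58.0 = 11.14
sqrt(71) ≈ 8.42614977
s/sqrt(n) = 12.02 / 8.42614977 ≈ 1.42651155
t = 11.14 / 1.42651155 ≈ 7.809260

7.8093


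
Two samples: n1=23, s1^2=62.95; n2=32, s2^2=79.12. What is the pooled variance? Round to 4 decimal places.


sp^2 = ((n1-1)*s1^2 + (n2-1)*s2^2)/(n1+n2-2)
(n1-1)*s1^2 = 22 * 62.95 = 1384.9
(n2-1)*s2^2 = 31 * 79.12 = 2452.72
numerator = 1384.9 + 2452.72 = 3837.62
n1+n2-2 = 53
sp^2 = 3837.62 / 53 = 191881/2650 ≈ 72.407925

72.4079


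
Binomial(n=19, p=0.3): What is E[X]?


E[X] = n*p = 19 * 0.3 = 5.7

5.7


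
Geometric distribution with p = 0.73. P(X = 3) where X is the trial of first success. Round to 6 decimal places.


P = (1-p)^(k-1) * p
(1-p)^(k-1) = 0.27^2 = 0.0729
P = 0.0729 * 0.73 = 0.053217

0.053217


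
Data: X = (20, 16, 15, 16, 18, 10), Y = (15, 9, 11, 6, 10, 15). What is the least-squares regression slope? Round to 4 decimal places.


b = sum((xi-xbar)(yi-ybar)) / sum((xi-xbar)^2)
n = 6, xbar = 95/6 ≈ 15.833333, ybar = 66/6 = 11
Sxy = sum((xi-xbar)(yi-ybar)) = -10
Sxx = sum((xi-xbar)^2) = 341/6 ≈ 56.833333
b = Sxy / Sxx = -60/341 ≈ -0.175953

-0.1760


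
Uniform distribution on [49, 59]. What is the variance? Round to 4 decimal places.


Var = (b-a)^2 / 12
(b-a)^2 = (59 - 49)^2 = 100
Var = 100/12 ≈ 8.333333

8.3333


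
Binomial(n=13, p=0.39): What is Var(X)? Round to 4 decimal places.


Var = n*p*(1-p) = 13 * 0.39 * 0.61 = 3.0927

3.0927


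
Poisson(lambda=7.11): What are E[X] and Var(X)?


E[X] = Var(X) = lambda = 7.11

7.11, 7.11


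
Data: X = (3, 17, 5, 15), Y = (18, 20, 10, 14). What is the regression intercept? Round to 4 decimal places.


a = ybar - b*xbar, where b = sum((xi-xbar)(yi-ybar)) / sum((xi-xbar)^2)
n = 4, xbar = 40/4 = 10, ybar = 62/4 = 15.5
Sxy = sum((xi-xbar)(yi-ybar)) = 34
Sxx = sum((xi-xbar)^2) = 148
b = Sxy / Sxx = 17/74 ≈ 0.229730
a = 15.5 - 0.229730 * 10 = 977/74 ≈ 13.202703

13.2027


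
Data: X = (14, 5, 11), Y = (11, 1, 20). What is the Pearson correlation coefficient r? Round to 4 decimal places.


r = sum((xi-xbar)(yi-ybar)) / sqrt(sum((xi-xbar)^2) * sum((yi-ybar)^2))
n = 3, xbar = 30/3 = 10, ybar = 32/3 ≈ 10.666667
Sxy = sum((xi-xbar)(yi-ybar)) = 59
Sxx = sum((xi-xbar)^2) = 42
Syy = sum((yi-ybar)^2) = 542/3 ≈ 180.666667
sqrt(Sxx*Syy) ≈ 87.109127
r = Sxy / sqrt(Sxx*Syy) = 59 / 87.109127 ≈ 0.677311

0.6773


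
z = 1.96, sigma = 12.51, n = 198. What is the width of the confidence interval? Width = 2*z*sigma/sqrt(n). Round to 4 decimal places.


width = 2*z*sigma/sqrt(n)
2*z*sigma = 2 * 1.96 * 12.51 = 49.0392
sqrt(198) ≈ 14.071247
width = 49.0392 / 14.071247 ≈ 3.485064

3.4851


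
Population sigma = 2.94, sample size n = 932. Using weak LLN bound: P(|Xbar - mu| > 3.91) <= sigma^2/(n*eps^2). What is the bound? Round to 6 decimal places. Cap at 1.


bound = min(1, sigma^2/(n*eps^2))
sigma^2 = 2.94^2 = 8.6436
n*eps^2 = 932 * 3.91^2 = 932 * 15.2881 = 14248.5092
sigma^2/(n*eps^2) = 8.6436 / 14248.5092 ≈ 0.00060663

0.000607


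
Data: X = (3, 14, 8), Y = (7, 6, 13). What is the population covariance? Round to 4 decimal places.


Cov = (1/n)*sum((xi-xbar)(yi-ybar))
n = 3, xbar = 25/3 ≈ 8.333333, ybar = 26/3 ≈ 8.666667
sum((xi-xbar)(yi-ybar)) = -23/3 ≈ -7.666667
Cov = -7.666667 / 3 = -23/9 ≈ -2.555556

-2.5556


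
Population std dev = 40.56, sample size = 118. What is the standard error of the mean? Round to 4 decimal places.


SE = sigma / sqrt(n)
sqrt(118) ≈ 10.862780
SE = 40.56 / 10.862780 ≈ 3.733851

3.7339


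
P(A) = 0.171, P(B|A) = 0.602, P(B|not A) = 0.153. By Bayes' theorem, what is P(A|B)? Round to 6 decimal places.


P(A|B) = P(B|A)*P(A) / P(B), P(B) = P(B|A)*P(A) + P(B|not A)*P(not A)
P(B|A)*P(A) = 0.602 * 0.171 = 0.102942
P(B|not A)*P(not A) = 0.153 * 0.829 = 0.126837
P(B) = 0.102942 + 0.126837 = 0.229779
P(A|B) = 0.102942 / 0.229779 ≈ 0.44800439

0.448004


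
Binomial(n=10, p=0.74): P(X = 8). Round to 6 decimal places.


P = C(n,k) * p^k * (1-p)^(n-k)
C(10,8) = 45
p^k = 0.74^8 ≈ 0.08991947
(1-p)^(n-k) = 0.26^2 = 0.0676
P = 45 * 0.08991947 * 0.0676 ≈ 0.273535

0.273535


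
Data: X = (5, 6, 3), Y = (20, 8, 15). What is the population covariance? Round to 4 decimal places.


Cov = (1/n)*sum((xi-xbar)(yi-ybar))
n = 3, xbar = 14/3 ≈ 4.666667, ybar = 43/3 ≈ 14.333333
sum((xi-xbar)(yi-ybar)) = -23/3 ≈ -7.666667
Cov = -7.666667 / 3 = -23/9 ≈ -2.555556

-2.5556


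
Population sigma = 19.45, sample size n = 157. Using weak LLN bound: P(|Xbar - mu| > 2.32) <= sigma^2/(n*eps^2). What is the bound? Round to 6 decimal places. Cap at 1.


bound = min(1, sigma^2/(n*eps^2))
sigma^2 = 19.45^2 = 378.3025
n*eps^2 = 157 * 2.32^2 = 157 * 5.3824 = 845.0368
sigma^2/(n*eps^2) = 378.3025 / 845.0368 ≈ 0.44767577

0.447676


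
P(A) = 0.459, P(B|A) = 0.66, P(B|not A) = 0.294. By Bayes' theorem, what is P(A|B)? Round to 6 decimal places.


P(A|B) = P(B|A)*P(A) / P(B), P(B) = P(B|A)*P(A) + P(B|not A)*P(not A)
P(B|A)*P(A) = 0.66 * 0.459 = 0.30294
P(B|not A)*P(not A) = 0.294 * 0.541 = 0.159054
P(B) = 0.30294 + 0.159054 = 0.461994
P(A|B) = 0.30294 / 0.461994 ≈ 0.65572280

0.655723


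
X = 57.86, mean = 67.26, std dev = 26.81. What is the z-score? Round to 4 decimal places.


z = (X - mu) / sigma
X - mu = 57.86 - 67.26 = -9.4
z = -9.4 / 26.81 = -940/2681 ≈ -0.350615

-0.3506


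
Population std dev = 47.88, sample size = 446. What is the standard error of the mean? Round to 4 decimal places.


SE = sigma / sqrt(n)
sqrt(446) ≈ 21.118712
SE = 47.88 / 21.118712 ≈ 2.267184

2.2672


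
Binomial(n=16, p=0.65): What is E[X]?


E[X] = n*p = 16 * 0.65 = 10.4

10.4


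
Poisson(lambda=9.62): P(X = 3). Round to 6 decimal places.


P = e^(-lam) * lam^k / k!
e^(-9.62) ≈ 0.00006638762
lam^k = 9.62^3 = 890.277128
k! = 3! = 6
P = 0.00006638762 * 890.277128 / 6 ≈ 0.009851

0.009851


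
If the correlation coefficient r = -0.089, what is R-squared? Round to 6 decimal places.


R^2 = r^2 = (-0.089)^2 = 0.007921

0.007921


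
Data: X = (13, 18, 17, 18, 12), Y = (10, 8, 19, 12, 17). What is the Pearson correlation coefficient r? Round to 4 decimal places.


r = sum((xi-xbar)(yi-ybar)) / sqrt(sum((xi-xbar)^2) * sum((yi-ybar)^2))
n = 5, xbar = 78/5 = 15.6, ybar = 66/5 = 13.2
Sxy = sum((xi-xbar)(yi-ybar)) = -12.6
Sxx = sum((xi-xbar)^2) = 33.2
Syy = sum((yi-ybar)^2) = 86.8
sqrt(Sxx*Syy) ≈ 53.682027
r = Sxy / sqrt(Sxx*Syy) = -12.6 / 53.682027 ≈ -0.234715

-0.2347


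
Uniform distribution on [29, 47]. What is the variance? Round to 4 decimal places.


Var = (b-a)^2 / 12
(b-a)^2 = (47 - 29)^2 = 324
Var = 324/12 = 27

27.0000


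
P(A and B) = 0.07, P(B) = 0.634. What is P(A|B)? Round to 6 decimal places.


P(A|B) = P(A and B) / P(B) = 0.07 / 0.634 = 35/317 ≈ 0.11041009

0.110410


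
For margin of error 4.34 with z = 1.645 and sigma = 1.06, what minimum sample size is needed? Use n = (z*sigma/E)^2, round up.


z*sigma/E = 1.645 * 1.06 / 4.34 = 2491/6200 ≈ 0.401774
(z*sigma/E)^2 ≈ 0.161423
round up: n = 1

1


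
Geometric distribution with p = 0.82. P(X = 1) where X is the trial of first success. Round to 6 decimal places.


P = (1-p)^(k-1) * p
(1-p)^(k-1) = 0.18^0 = 1
P = 1 * 0.82 = 0.82

0.820000


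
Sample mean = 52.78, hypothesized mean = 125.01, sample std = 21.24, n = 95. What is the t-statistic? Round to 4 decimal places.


t = (xbar - mu0) / (s/sqrt(n))
xbar - mu0 = 52.78 - 125.01 = -72.23
sqrt(95) ≈ 9.74679434
s/sqrt(n) = 21.24 / 9.74679434 ≈ 2.17917802
t = -72.23 / 2.17917802 ≈ -33.145525

-33.1455


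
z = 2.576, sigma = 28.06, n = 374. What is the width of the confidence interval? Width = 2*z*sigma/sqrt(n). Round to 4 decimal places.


width = 2*z*sigma/sqrt(n)
2*z*sigma = 2 * 2.576 * 28.06 = 144.56512
sqrt(374) ≈ 19.339080
width = 144.56512 / 19.339080 ≈ 7.475284

7.4753


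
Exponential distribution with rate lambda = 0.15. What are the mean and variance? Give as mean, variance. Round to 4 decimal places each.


mean = 1/lam, var = 1/lam^2
mean = 1 / 0.15 = 20/3 ≈ 6.666667
lam^2 = 0.15^2 = 0.0225
var = 1 / 0.0225 = 400/9 ≈ 44.444444

6.6667, 44.4444


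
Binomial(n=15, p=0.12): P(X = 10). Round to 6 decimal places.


P = C(n,k) * p^k * (1-p)^(n-k)
C(15,10) = 3003
p^k = 0.12^10 ≈ 0.0000000006191736
(1-p)^(n-k) = 0.88^5 ≈ 0.5277319
P = 3003 * 0.0000000006191736 * 0.5277319 ≈ 0.000001

0.000001


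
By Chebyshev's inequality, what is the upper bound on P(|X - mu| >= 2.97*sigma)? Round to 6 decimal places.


P <= 1/k^2
k^2 = 2.97^2 = 8.8209
1/k^2 = 1 / 8.8209 ≈ 0.11336712

0.113367


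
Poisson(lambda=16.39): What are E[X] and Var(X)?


E[X] = Var(X) = lambda = 16.39

16.39, 16.39


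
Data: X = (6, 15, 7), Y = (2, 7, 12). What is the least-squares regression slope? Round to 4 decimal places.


b = sum((xi-xbar)(yi-ybar)) / sum((xi-xbar)^2)
n = 3, xbar = 28/3 ≈ 9.333333, ybar = 21/3 = 7
Sxy = sum((xi-xbar)(yi-ybar)) = 5
Sxx = sum((xi-xbar)^2) = 146/3 ≈ 48.666667
b = Sxy / Sxx = 15/146 ≈ 0.102740

0.1027


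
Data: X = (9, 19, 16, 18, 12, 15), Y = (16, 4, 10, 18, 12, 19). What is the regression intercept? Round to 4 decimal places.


a = ybar - b*xbar, where b = sum((xi-xbar)(yi-ybar)) / sum((xi-xbar)^2)
n = 6, xbar = 89/6 ≈ 14.833333, ybar = 79/6 ≈ 13.166667
Sxy = sum((xi-xbar)(yi-ybar)) = -233/6 ≈ -38.833333
Sxx = sum((xi-xbar)^2) = 425/6 ≈ 70.833333
b = Sxy / Sxx = -233/425 ≈ -0.548235
a = 13.166667 - (-0.548235) * 14.833333 = 9052/425 ≈ 21.298824

21.2988


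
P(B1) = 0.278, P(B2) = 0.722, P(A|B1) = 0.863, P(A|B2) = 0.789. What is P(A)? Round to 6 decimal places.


P(A) = P(A|B1)*P(B1) + P(A|B2)*P(B2)
P(A|B1)*P(B1) = 0.863 * 0.278 = 0.239914
P(A|B2)*P(B2) = 0.789 * 0.722 = 0.569658
P(A) = 0.239914 + 0.569658 = 0.809572

0.809572


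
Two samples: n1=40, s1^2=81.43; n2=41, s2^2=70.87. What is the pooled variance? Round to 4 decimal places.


sp^2 = ((n1-1)*s1^2 + (n2-1)*s2^2)/(n1+n2-2)
(n1-1)*s1^2 = 39 * 81.43 = 3175.77
(n2-1)*s2^2 = 40 * 70.87 = 2834.8
numerator = 3175.77 + 2834.8 = 6010.57
n1+n2-2 = 79
sp^2 = 6010.57 / 79 = 601057/7900 ≈ 76.083165

76.0832


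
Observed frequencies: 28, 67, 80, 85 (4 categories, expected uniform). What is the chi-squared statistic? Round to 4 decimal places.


chi2 = sum((O-E)^2/E), E = total/4
total = 260, E = 260/4 = 65
(28 - 65)^2 / 65 = 1369 / 65 = 1369/65 ≈ 21.061538
(67 - 65)^2 / 65 = 4 / 65 = 4/65 ≈ 0.061538
(80 - 65)^2 / 65 = 225 / 65 = 45/13 ≈ 3.461538
(85 - 65)^2 / 65 = 400 / 65 = 80/13 ≈ 6.153846
chi2 = 1998/65 ≈ 30.738462

30.7385


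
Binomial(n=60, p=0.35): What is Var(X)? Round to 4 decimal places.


Var = n*p*(1-p) = 60 * 0.35 * 0.65 = 13.65

13.6500


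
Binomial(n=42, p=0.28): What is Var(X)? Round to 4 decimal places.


Var = n*p*(1-p) = 42 * 0.28 * 0.72 = 8.4672

8.4672


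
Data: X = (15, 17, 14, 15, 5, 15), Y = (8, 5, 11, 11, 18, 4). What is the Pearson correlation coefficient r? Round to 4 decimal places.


r = sum((xi-xbar)(yi-ybar)) / sqrt(sum((xi-xbar)^2) * sum((yi-ybar)^2))
n = 6, xbar = 81/6 = 13.5, ybar = 57/6 = 9.5
Sxy = sum((xi-xbar)(yi-ybar)) = -95.5
Sxx = sum((xi-xbar)^2) = 91.5
Syy = sum((yi-ybar)^2) = 129.5
sqrt(Sxx*Syy) ≈ 108.854260
r = Sxy / sqrt(Sxx*Syy) = -95.5 / 108.854260 ≈ -0.877320

-0.8773


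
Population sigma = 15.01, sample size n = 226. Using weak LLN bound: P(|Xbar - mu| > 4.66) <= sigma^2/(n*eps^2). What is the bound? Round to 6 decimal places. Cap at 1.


bound = min(1, sigma^2/(n*eps^2))
sigma^2 = 15.01^2 = 225.3001
n*eps^2 = 226 * 4.66^2 = 226 * 21.7156 = 4907.7256
sigma^2/(n*eps^2) = 225.3001 / 4907.7256 ≈ 0.04590723

0.045907


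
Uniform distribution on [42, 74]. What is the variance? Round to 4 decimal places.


Var = (b-a)^2 / 12
(b-a)^2 = (74 - 42)^2 = 1024
Var = 1024/12 ≈ 85.333333

85.3333


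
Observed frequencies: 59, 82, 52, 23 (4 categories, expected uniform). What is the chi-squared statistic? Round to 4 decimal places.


chi2 = sum((O-E)^2/E), E = total/4
total = 216, E = 216/4 = 54
(59 - 54)^2 / 54 = 25 / 54 = 25/54 ≈ 0.462963
(82 - 54)^2 / 54 = 784 / 54 = 392/27 ≈ 14.518519
(52 - 54)^2 / 54 = 4 / 54 = 2/27 ≈ 0.074074
(23 - 54)^2 / 54 = 961 / 54 = 961/54 ≈ 17.796296
chi2 = 887/27 ≈ 32.851852

32.8519


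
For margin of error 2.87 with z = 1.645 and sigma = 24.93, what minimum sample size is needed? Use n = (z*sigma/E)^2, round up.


z*sigma/E = 1.645 * 24.93 / 2.87 = 117171/8200 ≈ 14.289146
(z*sigma/E)^2 ≈ 204.179703
round up: n = 205

205


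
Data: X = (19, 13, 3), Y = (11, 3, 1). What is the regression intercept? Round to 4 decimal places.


a = ybar - b*xbar, where b = sum((xi-xbar)(yi-ybar)) / sum((xi-xbar)^2)
n = 3, xbar = 35/3 ≈ 11.666667, ybar = 15/3 = 5
Sxy = sum((xi-xbar)(yi-ybar)) = 76
Sxx = sum((xi-xbar)^2) = 392/3 ≈ 130.666667
b = Sxy / Sxx = 57/98 ≈ 0.581633
a = 5 - 0.581633 * 11.666667 = -25/14 ≈ -1.785714

-1.7857


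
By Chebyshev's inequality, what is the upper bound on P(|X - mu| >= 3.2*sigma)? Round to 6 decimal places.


P <= 1/k^2
k^2 = 3.2^2 = 10.24
1/k^2 = 1 / 10.24 = 0.09765625

0.097656


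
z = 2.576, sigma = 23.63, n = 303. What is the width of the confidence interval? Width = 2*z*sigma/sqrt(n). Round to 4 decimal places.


width = 2*z*sigma/sqrt(n)
2*z*sigma = 2 * 2.576 * 23.63 = 121.74176
sqrt(303) ≈ 17.406895
width = 121.74176 / 17.406895 ≈ 6.993881

6.9939


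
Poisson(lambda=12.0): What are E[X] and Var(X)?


E[X] = Var(X) = lambda = 12.0

12.0, 12.0


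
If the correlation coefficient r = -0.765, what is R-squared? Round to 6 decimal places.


R^2 = r^2 = (-0.765)^2 = 0.585225

0.585225


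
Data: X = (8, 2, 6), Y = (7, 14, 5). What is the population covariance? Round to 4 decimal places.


Cov = (1/n)*sum((xi-xbar)(yi-ybar))
n = 3, xbar = 16/3 ≈ 5.333333, ybar = 26/3 ≈ 8.666667
sum((xi-xbar)(yi-ybar)) = -74/3 ≈ -24.666667
Cov = -24.666667 / 3 = -74/9 ≈ -8.222222

-8.2222


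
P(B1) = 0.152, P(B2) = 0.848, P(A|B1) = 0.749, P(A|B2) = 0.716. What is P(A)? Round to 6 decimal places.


P(A) = P(A|B1)*P(B1) + P(A|B2)*P(B2)
P(A|B1)*P(B1) = 0.749 * 0.152 = 0.113848
P(A|B2)*P(B2) = 0.716 * 0.848 = 0.607168
P(A) = 0.113848 + 0.607168 = 0.721016

0.721016


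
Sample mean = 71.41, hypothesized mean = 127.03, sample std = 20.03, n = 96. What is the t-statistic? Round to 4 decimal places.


t = (xbar - mu0) / (s/sqrt(n))
xbar - mu0 = 71.41 - 127.03 = -55.62
sqrt(96) ≈ 9.79795897
s/sqrt(n) = 20.03 / 9.79795897 ≈ 2.04430331
t = -55.62 / 2.04430331 ≈ -27.207313

-27.2073


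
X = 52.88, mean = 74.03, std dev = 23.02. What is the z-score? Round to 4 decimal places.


z = (X - mu) / sigma
X - mu = 52.88 - 74.03 = -21.15
z = -21.15 / 23.02 = -2115/2302 ≈ -0.918766

-0.9188


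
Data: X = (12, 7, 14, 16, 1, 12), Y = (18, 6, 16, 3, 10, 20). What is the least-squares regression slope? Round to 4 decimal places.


b = sum((xi-xbar)(yi-ybar)) / sum((xi-xbar)^2)
n = 6, xbar = 62/6 = 31/3 ≈ 10.333333, ybar = 73/6 ≈ 12.166667
Sxy = sum((xi-xbar)(yi-ybar)) = 77/3 ≈ 25.666667
Sxx = sum((xi-xbar)^2) = 448/3 ≈ 149.333333
b = Sxy / Sxx = 0.171875

0.1719


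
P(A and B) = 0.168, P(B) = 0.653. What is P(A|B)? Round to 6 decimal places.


P(A|B) = P(A and B) / P(B) = 0.168 / 0.653 = 168/653 ≈ 0.25727412

0.257274


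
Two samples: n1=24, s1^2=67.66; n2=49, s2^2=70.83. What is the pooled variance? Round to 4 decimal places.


sp^2 = ((n1-1)*s1^2 + (n2-1)*s2^2)/(n1+n2-2)
(n1-1)*s1^2 = 23 * 67.66 = 1556.18
(n2-1)*s2^2 = 48 * 70.83 = 3399.84
numerator = 1556.18 + 3399.84 = 4956.02
n1+n2-2 = 71
sp^2 = 4956.02 / 71 = 247801/3550 ≈ 69.803099

69.8031


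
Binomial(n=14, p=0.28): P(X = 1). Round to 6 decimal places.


P = C(n,k) * p^k * (1-p)^(n-k)
C(14,1) = 14
p^k = 0.28^1 = 0.28
(1-p)^(n-k) = 0.72^13 ≈ 0.01397406
P = 14 * 0.28 * 0.01397406 ≈ 0.054778

0.054778


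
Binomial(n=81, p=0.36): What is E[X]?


E[X] = n*p = 81 * 0.36 = 29.16

29.16


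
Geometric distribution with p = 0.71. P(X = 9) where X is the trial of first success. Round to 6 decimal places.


P = (1-p)^(k-1) * p
(1-p)^(k-1) = 0.29^8 ≈ 0.00005002464
P = 0.00005002464 * 0.71 ≈ 0.00003551750

0.000036


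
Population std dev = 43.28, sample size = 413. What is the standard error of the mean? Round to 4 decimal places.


SE = sigma / sqrt(n)
sqrt(413) ≈ 20.322401
SE = 43.28 / 20.322401 ≈ 2.129670

2.1297


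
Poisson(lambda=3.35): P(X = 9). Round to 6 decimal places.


P = e^(-lam) * lam^k / k!
e^(-3.35) ≈ 0.03508435
lam^k = 3.35^9 ≈ 53137.762493
k! = 9! = 362880
P = 0.03508435 * 53137.762493 / 362880 ≈ 0.005138

0.005138


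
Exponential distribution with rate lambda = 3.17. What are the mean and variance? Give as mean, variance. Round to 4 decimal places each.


mean = 1/lam, var = 1/lam^2
mean = 1 / 3.17 = 100/317 ≈ 0.315457
lam^2 = 3.17^2 = 10.0489
var = 1 / 10.0489 ≈ 0.099513

0.3155, 0.0995


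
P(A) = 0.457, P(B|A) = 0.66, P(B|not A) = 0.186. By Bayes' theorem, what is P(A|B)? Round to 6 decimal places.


P(A|B) = P(B|A)*P(A) / P(B), P(B) = P(B|A)*P(A) + P(B|not A)*P(not A)
P(B|A)*P(A) = 0.66 * 0.457 = 0.30162
P(B|not A)*P(not A) = 0.186 * 0.543 = 0.100998
P(B) = 0.30162 + 0.100998 = 0.402618
P(A|B) = 0.30162 / 0.402618 ≈ 0.74914683

0.749147


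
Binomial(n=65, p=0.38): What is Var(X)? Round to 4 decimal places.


Var = n*p*(1-p) = 65 * 0.38 * 0.62 = 15.314

15.3140


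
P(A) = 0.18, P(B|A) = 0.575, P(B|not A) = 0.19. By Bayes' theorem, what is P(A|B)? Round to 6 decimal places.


P(A|B) = P(B|A)*P(A) / P(B), P(B) = P(B|A)*P(A) + P(B|not A)*P(not A)
P(B|A)*P(A) = 0.575 * 0.18 = 0.1035
P(B|not A)*P(not A) = 0.19 * 0.82 = 0.1558
P(B) = 0.1035 + 0.1558 = 0.2593
P(A|B) = 0.1035 / 0.2593 = 1035/2593 ≈ 0.39915156

0.399152


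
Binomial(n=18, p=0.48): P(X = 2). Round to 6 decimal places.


P = C(n,k) * p^k * (1-p)^(n-k)
C(18,2) = 153
p^k = 0.48^2 = 0.2304
(1-p)^(n-k) = 0.52^16 ≈ 0.00002857943
P = 153 * 0.2304 * 0.00002857943 ≈ 0.001007

0.001007


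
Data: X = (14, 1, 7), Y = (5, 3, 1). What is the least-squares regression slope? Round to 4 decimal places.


b = sum((xi-xbar)(yi-ybar)) / sum((xi-xbar)^2)
n = 3, xbar = 22/3 ≈ 7.333333, ybar = 9/3 = 3
Sxy = sum((xi-xbar)(yi-ybar)) = 14
Sxx = sum((xi-xbar)^2) = 254/3 ≈ 84.666667
b = Sxy / Sxx = 21/127 ≈ 0.165354

0.1654


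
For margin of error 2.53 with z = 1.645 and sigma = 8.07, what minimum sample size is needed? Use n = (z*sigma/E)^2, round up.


z*sigma/E = 1.645 * 8.07 / 2.53 ≈ 5.247095
(z*sigma/E)^2 ≈ 27.532004
round up: n = 28

28


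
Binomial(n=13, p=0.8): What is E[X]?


E[X] = n*p = 13 * 0.8 = 10.4

10.4


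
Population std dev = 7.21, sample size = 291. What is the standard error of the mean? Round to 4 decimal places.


SE = sigma / sqrt(n)
sqrt(291) ≈ 17.058722
SE = 7.21 / 17.058722 ≈ 0.422658

0.4227


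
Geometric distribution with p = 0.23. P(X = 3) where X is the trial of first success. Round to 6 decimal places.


P = (1-p)^(k-1) * p
(1-p)^(k-1) = 0.77^2 = 0.5929
P = 0.5929 * 0.23 = 0.136367

0.136367


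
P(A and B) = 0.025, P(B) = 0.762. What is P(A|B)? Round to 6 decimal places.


P(A|B) = P(A and B) / P(B) = 0.025 / 0.762 = 25/762 ≈ 0.03280840

0.032808


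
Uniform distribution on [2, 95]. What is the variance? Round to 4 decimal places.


Var = (b-a)^2 / 12
(b-a)^2 = (95 - 2)^2 = 8649
Var = 8649/12 = 720.75

720.7500


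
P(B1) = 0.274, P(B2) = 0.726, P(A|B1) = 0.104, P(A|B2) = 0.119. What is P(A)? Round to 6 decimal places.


P(A) = P(A|B1)*P(B1) + P(A|B2)*P(B2)
P(A|B1)*P(B1) = 0.104 * 0.274 = 0.028496
P(A|B2)*P(B2) = 0.119 * 0.726 = 0.086394
P(A) = 0.028496 + 0.086394 = 0.11489

0.114890


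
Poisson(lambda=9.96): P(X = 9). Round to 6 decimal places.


P = e^(-lam) * lam^k / k!
e^(-9.96) ≈ 0.00004725274
lam^k = 9.96^9 ≈ 964570656.127319
k! = 9! = 362880
P = 0.00004725274 * 964570656.127319 / 362880 ≈ 0.125602

0.125602


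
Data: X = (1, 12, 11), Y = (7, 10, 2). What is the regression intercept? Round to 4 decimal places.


a = ybar - b*xbar, where b = sum((xi-xbar)(yi-ybar)) / sum((xi-xbar)^2)
n = 3, xbar = 24/3 = 8, ybar = 19/3 ≈ 6.333333
Sxy = sum((xi-xbar)(yi-ybar)) = -3
Sxx = sum((xi-xbar)^2) = 74
b = Sxy / Sxx = -3/74 ≈ -0.040541
a = 6.333333 - (-0.040541) * 8 = 739/111 ≈ 6.657658

6.6577


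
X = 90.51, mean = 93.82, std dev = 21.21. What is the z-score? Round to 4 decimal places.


z = (X - mu) / sigma
X - mu = 90.51 - 93.82 = -3.31
z = -3.31 / 21.21 = -331/2121 ≈ -0.156058

-0.1561


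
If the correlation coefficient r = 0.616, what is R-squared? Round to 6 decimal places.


R^2 = r^2 = (0.616)^2 = 0.379456

0.379456


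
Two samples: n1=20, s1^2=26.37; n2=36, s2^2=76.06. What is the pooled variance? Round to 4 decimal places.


sp^2 = ((n1-1)*s1^2 + (n2-1)*s2^2)/(n1+n2-2)
(n1-1)*s1^2 = 19 * 26.37 = 501.03
(n2-1)*s2^2 = 35 * 76.06 = 2662.1
numerator = 501.03 + 2662.1 = 3163.13
n1+n2-2 = 54
sp^2 = 3163.13 / 54 = 316313/5400 ≈ 58.576481

58.5765


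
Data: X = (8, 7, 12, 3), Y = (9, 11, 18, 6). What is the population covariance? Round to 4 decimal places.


Cov = (1/n)*sum((xi-xbar)(yi-ybar))
n = 4, xbar = 30/4 = 7.5, ybar = 44/4 = 11
sum((xi-xbar)(yi-ybar)) = 53
Cov = 53 / 4 = 13.25

13.2500


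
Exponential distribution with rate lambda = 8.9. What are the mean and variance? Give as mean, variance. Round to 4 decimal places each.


mean = 1/lam, var = 1/lam^2
mean = 1 / 8.9 = 10/89 ≈ 0.112360
lam^2 = 8.9^2 = 79.21
var = 1 / 79.21 = 100/7921 ≈ 0.012625

0.1124, 0.0126


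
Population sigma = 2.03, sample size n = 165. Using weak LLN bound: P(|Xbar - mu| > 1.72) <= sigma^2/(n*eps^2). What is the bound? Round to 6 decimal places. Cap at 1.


bound = min(1, sigma^2/(n*eps^2))
sigma^2 = 2.03^2 = 4.1209
n*eps^2 = 165 * 1.72^2 = 165 * 2.9584 = 488.136
sigma^2/(n*eps^2) = 4.1209 / 488.136 ≈ 0.00844211

0.008442


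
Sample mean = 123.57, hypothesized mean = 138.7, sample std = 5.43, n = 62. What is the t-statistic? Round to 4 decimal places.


t = (xbar - mu0) / (s/sqrt(n))
xbar - mu0 = 123.57 - 138.7 = -15.13
sqrt(62) ≈ 7.87400787
s/sqrt(n) = 5.43 / 7.87400787 ≈ 0.68961069
t = -15.13 / 0.68961069 ≈ -21.939915

-21.9399


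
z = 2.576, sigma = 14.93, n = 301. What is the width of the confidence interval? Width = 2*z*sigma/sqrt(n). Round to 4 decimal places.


width = 2*z*sigma/sqrt(n)
2*z*sigma = 2 * 2.576 * 14.93 = 76.91936
sqrt(301) ≈ 17.349352
width = 76.91936 / 17.349352 ≈ 4.433558

4.4336


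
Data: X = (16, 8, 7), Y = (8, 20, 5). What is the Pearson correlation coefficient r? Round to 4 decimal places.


r = sum((xi-xbar)(yi-ybar)) / sqrt(sum((xi-xbar)^2) * sum((yi-ybar)^2))
n = 3, xbar = 31/3 ≈ 10.333333, ybar = 33/3 = 11
Sxy = sum((xi-xbar)(yi-ybar)) = -18
Sxx = sum((xi-xbar)^2) = 146/3 ≈ 48.666667
Syy = sum((yi-ybar)^2) = 126
sqrt(Sxx*Syy) ≈ 78.307088
r = Sxy / sqrt(Sxx*Syy) = -18 / 78.307088 ≈ -0.229864

-0.2299


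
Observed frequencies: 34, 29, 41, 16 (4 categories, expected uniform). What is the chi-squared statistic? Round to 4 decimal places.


chi2 = sum((O-E)^2/E), E = total/4
total = 120, E = 120/4 = 30
(34 - 30)^2 / 30 = 16 / 30 = 8/15 ≈ 0.533333
(29 - 30)^2 / 30 = 1 / 30 = 1/30 ≈ 0.033333
(41 - 30)^2 / 30 = 121 / 30 = 121/30 ≈ 4.033333
(16 - 30)^2 / 30 = 196 / 30 = 98/15 ≈ 6.533333
chi2 = 167/15 ≈ 11.133333

11.1333


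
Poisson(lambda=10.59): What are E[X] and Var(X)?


E[X] = Var(X) = lambda = 10.59

10.59, 10.59


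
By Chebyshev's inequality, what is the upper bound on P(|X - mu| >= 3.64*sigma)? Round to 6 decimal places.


P <= 1/k^2
k^2 = 3.64^2 = 13.2496
1/k^2 = 1 / 13.2496 = 625/8281 ≈ 0.07547398

0.075474


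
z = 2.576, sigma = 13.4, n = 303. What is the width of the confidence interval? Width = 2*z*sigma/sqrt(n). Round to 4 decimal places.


width = 2*z*sigma/sqrt(n)
2*z*sigma = 2 * 2.576 * 13.4 = 69.0368
sqrt(303) ≈ 17.406895
width = 69.0368 / 17.406895 ≈ 3.966061

3.9661


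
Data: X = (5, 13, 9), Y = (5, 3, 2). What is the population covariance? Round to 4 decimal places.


Cov = (1/n)*sum((xi-xbar)(yi-ybar))
n = 3, xbar = 27/3 = 9, ybar = 10/3 ≈ 3.333333
sum((xi-xbar)(yi-ybar)) = -8
Cov = -8 / 3 = -8/3 ≈ -2.666667

-2.6667


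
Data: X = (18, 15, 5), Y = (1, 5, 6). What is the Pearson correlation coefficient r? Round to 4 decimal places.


r = sum((xi-xbar)(yi-ybar)) / sqrt(sum((xi-xbar)^2) * sum((yi-ybar)^2))
n = 3, xbar = 38/3 ≈ 12.666667, ybar = 12/3 = 4
Sxy = sum((xi-xbar)(yi-ybar)) = -29
Sxx = sum((xi-xbar)^2) = 278/3 ≈ 92.666667
Syy = sum((yi-ybar)^2) = 14
sqrt(Sxx*Syy) ≈ 36.018514
r = Sxy / sqrt(Sxx*Syy) = -29 / 36.018514 ≈ -0.805141

-0.8051


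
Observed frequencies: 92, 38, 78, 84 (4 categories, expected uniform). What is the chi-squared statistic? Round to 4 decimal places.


chi2 = sum((O-E)^2/E), E = total/4
total = 292, E = 292/4 = 73
(92 - 73)^2 / 73 = 361 / 73 = 361/73 ≈ 4.945205
(38 - 73)^2 / 73 = 1225 / 73 = 1225/73 ≈ 16.780822
(78 - 73)^2 / 73 = 25 / 73 = 25/73 ≈ 0.342466
(84 - 73)^2 / 73 = 121 / 73 = 121/73 ≈ 1.657534
chi2 = 1732/73 ≈ 23.726027

23.7260


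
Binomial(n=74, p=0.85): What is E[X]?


E[X] = n*p = 74 * 0.85 = 62.9

62.9


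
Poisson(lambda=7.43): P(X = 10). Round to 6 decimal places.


P = e^(-lam) * lam^k / k!
e^(-7.43) ≈ 0.0005931875
lam^k = 7.43^10 ≈ 512729301.920570
k! = 10! = 3628800
P = 0.0005931875 * 512729301.920570 / 3628800 ≈ 0.083814

0.083814


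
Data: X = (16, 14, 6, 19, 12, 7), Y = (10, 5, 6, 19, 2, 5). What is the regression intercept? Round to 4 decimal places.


a = ybar - b*xbar, where b = sum((xi-xbar)(yi-ybar)) / sum((xi-xbar)^2)
n = 6, xbar = 74/6 = 37/3 ≈ 12.333333, ybar = 47/6 ≈ 7.833333
Sxy = sum((xi-xbar)(yi-ybar)) = 319/3 ≈ 106.333333
Sxx = sum((xi-xbar)^2) = 388/3 ≈ 129.333333
b = Sxy / Sxx = 319/388 ≈ 0.822165
a = 7.833333 - 0.822165 * 12.333333 = -895/388 ≈ -2.306701

-2.3067


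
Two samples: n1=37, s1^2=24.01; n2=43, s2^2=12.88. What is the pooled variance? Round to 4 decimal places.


sp^2 = ((n1-1)*s1^2 + (n2-1)*s2^2)/(n1+n2-2)
(n1-1)*s1^2 = 36 * 24.01 = 864.36
(n2-1)*s2^2 = 42 * 12.88 = 540.96
numerator = 864.36 + 540.96 = 1405.32
n1+n2-2 = 78
sp^2 = 1405.32 / 78 = 11711/650 ≈ 18.016923

18.0169


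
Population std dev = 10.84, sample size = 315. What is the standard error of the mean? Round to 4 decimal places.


SE = sigma / sqrt(n)
sqrt(315) ≈ 17.748239
SE = 10.84 / 17.748239 ≈ 0.610765

0.6108


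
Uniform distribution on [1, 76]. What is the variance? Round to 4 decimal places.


Var = (b-a)^2 / 12
(b-a)^2 = (76 - 1)^2 = 5625
Var = 5625/12 = 468.75

468.7500


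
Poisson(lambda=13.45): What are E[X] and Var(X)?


E[X] = Var(X) = lambda = 13.45

13.45, 13.45


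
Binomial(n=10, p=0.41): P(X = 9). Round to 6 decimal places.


P = C(n,k) * p^k * (1-p)^(n-k)
C(10,9) = 10
p^k = 0.41^9 ≈ 0.0003273819
(1-p)^(n-k) = 0.59^1 = 0.59
P = 10 * 0.0003273819 * 0.59 ≈ 0.001932

0.001932


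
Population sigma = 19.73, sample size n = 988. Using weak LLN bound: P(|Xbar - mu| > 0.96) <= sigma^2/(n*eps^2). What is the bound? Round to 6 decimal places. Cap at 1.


bound = min(1, sigma^2/(n*eps^2))
sigma^2 = 19.73^2 = 389.2729
n*eps^2 = 988 * 0.96^2 = 988 * 0.9216 = 910.5408
sigma^2/(n*eps^2) = 389.2729 / 910.5408 ≈ 0.42751835

0.427518


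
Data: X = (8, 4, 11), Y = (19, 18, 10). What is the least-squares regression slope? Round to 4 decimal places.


b = sum((xi-xbar)(yi-ybar)) / sum((xi-xbar)^2)
n = 3, xbar = 23/3 ≈ 7.666667, ybar = 47/3 ≈ 15.666667
Sxy = sum((xi-xbar)(yi-ybar)) = -79/3 ≈ -26.333333
Sxx = sum((xi-xbar)^2) = 74/3 ≈ 24.666667
b = Sxy / Sxx = -79/74 ≈ -1.067568

-1.0676


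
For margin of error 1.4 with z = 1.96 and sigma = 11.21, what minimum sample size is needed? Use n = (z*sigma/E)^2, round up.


z*sigma/E = 1.96 * 11.21 / 1.4 = 15.694
(z*sigma/E)^2 = 246.301636
round up: n = 247

247


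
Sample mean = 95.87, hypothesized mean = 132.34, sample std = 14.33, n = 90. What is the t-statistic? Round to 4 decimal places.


t = (xbar - mu0) / (s/sqrt(n))
xbar - mu0 = 95.87 - 132.34 = -36.47
sqrt(90) ≈ 9.48683298
s/sqrt(n) = 14.33 / 9.48683298 ≈ 1.51051463
t = -36.47 / 1.51051463 ≈ -24.144089

-24.1441


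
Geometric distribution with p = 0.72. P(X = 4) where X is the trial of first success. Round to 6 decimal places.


P = (1-p)^(k-1) * p
(1-p)^(k-1) = 0.28^3 = 0.021952
P = 0.021952 * 0.72 = 0.01580544

0.015805


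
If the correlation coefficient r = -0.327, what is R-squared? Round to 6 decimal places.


R^2 = r^2 = (-0.327)^2 = 0.106929

0.106929


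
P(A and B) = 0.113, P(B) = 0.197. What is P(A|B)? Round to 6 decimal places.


P(A|B) = P(A and B) / P(B) = 0.113 / 0.197 = 113/197 ≈ 0.57360406

0.573604


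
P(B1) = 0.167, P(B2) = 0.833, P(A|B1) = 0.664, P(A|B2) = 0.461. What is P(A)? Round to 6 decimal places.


P(A) = P(A|B1)*P(B1) + P(A|B2)*P(B2)
P(A|B1)*P(B1) = 0.664 * 0.167 = 0.110888
P(A|B2)*P(B2) = 0.461 * 0.833 = 0.384013
P(A) = 0.110888 + 0.384013 = 0.494901

0.494901


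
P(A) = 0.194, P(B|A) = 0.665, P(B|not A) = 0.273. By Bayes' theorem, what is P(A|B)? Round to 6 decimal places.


P(A|B) = P(B|A)*P(A) / P(B), P(B) = P(B|A)*P(A) + P(B|not A)*P(not A)
P(B|A)*P(A) = 0.665 * 0.194 = 0.12901
P(B|not A)*P(not A) = 0.273 * 0.806 = 0.220038
P(B) = 0.12901 + 0.220038 = 0.349048
P(A|B) = 0.12901 / 0.349048 ≈ 0.36960533

0.369605


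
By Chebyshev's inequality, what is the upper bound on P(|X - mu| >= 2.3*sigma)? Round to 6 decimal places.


P <= 1/k^2
k^2 = 2.3^2 = 5.29
1/k^2 = 1 / 5.29 = 100/529 ≈ 0.18903592

0.189036


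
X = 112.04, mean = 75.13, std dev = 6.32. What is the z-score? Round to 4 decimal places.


z = (X - mu) / sigma
X - mu = 112.04 - 75.13 = 36.91
z = 36.91 / 6.32 = 3691/632 ≈ 5.840190

5.8402


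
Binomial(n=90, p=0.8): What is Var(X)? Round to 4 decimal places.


Var = n*p*(1-p) = 90 * 0.8 * 0.2 = 14.4

14.4000


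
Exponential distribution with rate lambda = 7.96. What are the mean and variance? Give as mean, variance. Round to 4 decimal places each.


mean = 1/lam, var = 1/lam^2
mean = 1 / 7.96 = 25/199 ≈ 0.125628
lam^2 = 7.96^2 = 63.3616
var = 1 / 63.3616 ≈ 0.015782

0.1256, 0.0158


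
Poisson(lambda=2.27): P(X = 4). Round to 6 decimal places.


P = e^(-lam) * lam^k / k!
e^(-2.27) ≈ 0.1033122
lam^k = 2.27^4 ≈ 26.552378
k! = 4! = 24
P = 0.1033122 * 26.552378 / 24 ≈ 0.114299

0.114299


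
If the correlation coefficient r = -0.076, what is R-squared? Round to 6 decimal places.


R^2 = r^2 = (-0.076)^2 = 0.005776

0.005776


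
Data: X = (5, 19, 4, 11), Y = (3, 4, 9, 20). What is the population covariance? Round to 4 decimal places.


Cov = (1/n)*sum((xi-xbar)(yi-ybar))
n = 4, xbar = 39/4 = 9.75, ybar = 36/4 = 9
sum((xi-xbar)(yi-ybar)) = -4
Cov = -4 / 4 = -1

-1.0000


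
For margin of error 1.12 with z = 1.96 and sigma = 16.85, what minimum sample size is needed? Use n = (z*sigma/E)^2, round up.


z*sigma/E = 1.96 * 16.85 / 1.12 = 29.4875
(z*sigma/E)^2 = 5564881/6400 ≈ 869.512656
round up: n = 870

870


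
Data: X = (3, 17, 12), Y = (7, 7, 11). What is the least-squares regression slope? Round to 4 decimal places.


b = sum((xi-xbar)(yi-ybar)) / sum((xi-xbar)^2)
n = 3, xbar = 32/3 ≈ 10.666667, ybar = 25/3 ≈ 8.333333
Sxy = sum((xi-xbar)(yi-ybar)) = 16/3 ≈ 5.333333
Sxx = sum((xi-xbar)^2) = 302/3 ≈ 100.666667
b = Sxy / Sxx = 8/151 ≈ 0.052980

0.0530


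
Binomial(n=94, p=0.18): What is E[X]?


E[X] = n*p = 94 * 0.18 = 16.92

16.92


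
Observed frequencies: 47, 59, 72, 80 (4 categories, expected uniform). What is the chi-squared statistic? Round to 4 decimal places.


chi2 = sum((O-E)^2/E), E = total/4
total = 258, E = 258/4 = 64.5
(47 - 64.5)^2 / 64.5 = 306.25 / 64.5 = 1225/258 ≈ 4.748062
(59 - 64.5)^2 / 64.5 = 30.25 / 64.5 = 121/258 ≈ 0.468992
(72 - 64.5)^2 / 64.5 = 56.25 / 64.5 = 75/86 ≈ 0.872093
(80 - 64.5)^2 / 64.5 = 240.25 / 64.5 = 961/258 ≈ 3.724806
chi2 = 422/43 ≈ 9.813953

9.8140


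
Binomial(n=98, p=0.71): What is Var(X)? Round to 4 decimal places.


Var = n*p*(1-p) = 98 * 0.71 * 0.29 = 20.1782

20.1782


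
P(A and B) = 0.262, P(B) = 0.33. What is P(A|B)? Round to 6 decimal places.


P(A|B) = P(A and B) / P(B) = 0.262 / 0.33 = 131/165 ≈ 0.79393939

0.793939


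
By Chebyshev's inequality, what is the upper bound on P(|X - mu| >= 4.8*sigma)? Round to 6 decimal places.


P <= 1/k^2
k^2 = 4.8^2 = 23.04
1/k^2 = 1 / 23.04 = 25/576 ≈ 0.04340278

0.043403


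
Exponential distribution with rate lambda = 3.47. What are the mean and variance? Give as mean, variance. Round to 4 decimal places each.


mean = 1/lam, var = 1/lam^2
mean = 1 / 3.47 = 100/347 ≈ 0.288184
lam^2 = 3.47^2 = 12.0409
var = 1 / 12.0409 ≈ 0.083050

0.2882, 0.0831


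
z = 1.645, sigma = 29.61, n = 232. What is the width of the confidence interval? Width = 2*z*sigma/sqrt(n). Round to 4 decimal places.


width = 2*z*sigma/sqrt(n)
2*z*sigma = 2 * 1.645 * 29.61 = 97.4169
sqrt(232) ≈ 15.231546
width = 97.4169 / 15.231546 ≈ 6.395733

6.3957


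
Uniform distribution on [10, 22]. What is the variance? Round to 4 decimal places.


Var = (b-a)^2 / 12
(b-a)^2 = (22 - 10)^2 = 144
Var = 144/12 = 12

12.0000


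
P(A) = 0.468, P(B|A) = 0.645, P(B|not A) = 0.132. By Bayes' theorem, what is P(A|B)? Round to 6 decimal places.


P(A|B) = P(B|A)*P(A) / P(B), P(B) = P(B|A)*P(A) + P(B|not A)*P(not A)
P(B|A)*P(A) = 0.645 * 0.468 = 0.30186
P(B|not A)*P(not A) = 0.132 * 0.532 = 0.070224
P(B) = 0.30186 + 0.070224 = 0.372084
P(A|B) = 0.30186 / 0.372084 ≈ 0.81126842

0.811268


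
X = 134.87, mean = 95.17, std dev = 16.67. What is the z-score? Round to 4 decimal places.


z = (X - mu) / sigma
X - mu = 134.87 - 95.17 = 39.7
z = 39.7 / 16.67 = 3970/1667 ≈ 2.381524

2.3815


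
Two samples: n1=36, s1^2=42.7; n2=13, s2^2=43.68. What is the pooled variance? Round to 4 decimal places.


sp^2 = ((n1-1)*s1^2 + (n2-1)*s2^2)/(n1+n2-2)
(n1-1)*s1^2 = 35 * 42.7 = 1494.5
(n2-1)*s2^2 = 12 * 43.68 = 524.16
numerator = 1494.5 + 524.16 = 2018.66
n1+n2-2 = 47
sp^2 = 2018.66 / 47 = 100933/2350 ≈ 42.950213

42.9502


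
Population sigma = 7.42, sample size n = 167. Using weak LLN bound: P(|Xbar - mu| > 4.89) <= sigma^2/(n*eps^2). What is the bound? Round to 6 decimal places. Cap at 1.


bound = min(1, sigma^2/(n*eps^2))
sigma^2 = 7.42^2 = 55.0564
n*eps^2 = 167 * 4.89^2 = 167 * 23.9121 = 3993.3207
sigma^2/(n*eps^2) = 55.0564 / 3993.3207 ≈ 0.01378712

0.013787


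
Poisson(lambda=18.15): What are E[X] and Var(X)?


E[X] = Var(X) = lambda = 18.15

18.15, 18.15


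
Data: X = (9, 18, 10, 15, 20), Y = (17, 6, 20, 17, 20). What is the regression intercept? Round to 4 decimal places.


a = ybar - b*xbar, where b = sum((xi-xbar)(yi-ybar)) / sum((xi-xbar)^2)
n = 5, xbar = 72/5 = 14.4, ybar = 80/5 = 16
Sxy = sum((xi-xbar)(yi-ybar)) = -36
Sxx = sum((xi-xbar)^2) = 93.2
b = Sxy / Sxx = -90/233 ≈ -0.386266
a = 16 - (-0.386266) * 14.4 = 5024/233 ≈ 21.562232

21.5622


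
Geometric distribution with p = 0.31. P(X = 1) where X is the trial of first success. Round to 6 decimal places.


P = (1-p)^(k-1) * p
(1-p)^(k-1) = 0.69^0 = 1
P = 1 * 0.31 = 0.31

0.310000


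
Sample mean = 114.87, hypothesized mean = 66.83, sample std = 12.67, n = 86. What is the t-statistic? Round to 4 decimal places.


t = (xbar - mu0) / (s/sqrt(n))
xbar - mu0 = 114.87 - 66.83 = 48.04
sqrt(86) ≈ 9.27361850
s/sqrt(n) = 12.67 / 9.27361850 ≈ 1.36624124
t = 48.04 / 1.36624124 ≈ 35.162165

35.1622


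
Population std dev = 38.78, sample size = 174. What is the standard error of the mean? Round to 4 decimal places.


SE = sigma / sqrt(n)
sqrt(174) ≈ 13.190906
SE = 38.78 / 13.190906 ≈ 2.939904

2.9399


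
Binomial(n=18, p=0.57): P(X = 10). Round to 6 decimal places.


P = C(n,k) * p^k * (1-p)^(n-k)
C(18,10) = 43758
p^k = 0.57^10 ≈ 0.003620333
(1-p)^(n-k) = 0.43^8 ≈ 0.001168820
P = 43758 * 0.003620333 * 0.001168820 ≈ 0.185163

0.185163


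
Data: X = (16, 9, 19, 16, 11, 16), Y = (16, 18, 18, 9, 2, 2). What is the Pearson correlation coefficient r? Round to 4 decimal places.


r = sum((xi-xbar)(yi-ybar)) / sqrt(sum((xi-xbar)^2) * sum((yi-ybar)^2))
n = 6, xbar = 87/6 = 14.5, ybar = 65/6 ≈ 10.833333
Sxy = sum((xi-xbar)(yi-ybar)) = 15.5
Sxx = sum((xi-xbar)^2) = 69.5
Syy = sum((yi-ybar)^2) = 1733/6 ≈ 288.833333
sqrt(Sxx*Syy) ≈ 141.682450
r = Sxy / sqrt(Sxx*Syy) = 15.5 / 141.682450 ≈ 0.109400

0.1094


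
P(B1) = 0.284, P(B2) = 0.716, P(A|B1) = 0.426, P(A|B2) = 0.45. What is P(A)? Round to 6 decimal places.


P(A) = P(A|B1)*P(B1) + P(A|B2)*P(B2)
P(A|B1)*P(B1) = 0.426 * 0.284 = 0.120984
P(A|B2)*P(B2) = 0.45 * 0.716 = 0.3222
P(A) = 0.120984 + 0.3222 = 0.443184

0.443184
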